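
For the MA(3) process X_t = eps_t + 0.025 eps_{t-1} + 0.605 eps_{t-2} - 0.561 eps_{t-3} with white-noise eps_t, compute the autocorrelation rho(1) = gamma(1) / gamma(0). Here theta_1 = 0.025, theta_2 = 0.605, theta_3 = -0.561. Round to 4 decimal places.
\rho(1) = -0.1780

For an MA(q) process with theta_0 = 1, the autocovariance is
  gamma(k) = sigma^2 * sum_{i=0..q-k} theta_i * theta_{i+k},
and rho(k) = gamma(k) / gamma(0). Sigma^2 cancels.
  numerator   = (1)*(0.025) + (0.025)*(0.605) + (0.605)*(-0.561) = -0.29928.
  denominator = (1)^2 + (0.025)^2 + (0.605)^2 + (-0.561)^2 = 1.681371.
  rho(1) = -0.29928 / 1.681371 = -0.1780.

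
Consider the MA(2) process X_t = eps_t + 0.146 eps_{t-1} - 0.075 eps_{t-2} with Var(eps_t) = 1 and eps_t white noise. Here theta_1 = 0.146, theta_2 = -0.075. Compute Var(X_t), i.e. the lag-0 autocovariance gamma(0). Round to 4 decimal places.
\gamma(0) = 1.0269

For an MA(q) process X_t = eps_t + sum_i theta_i eps_{t-i} with
Var(eps_t) = sigma^2, the variance is
  gamma(0) = sigma^2 * (1 + sum_i theta_i^2).
  sum_i theta_i^2 = (0.146)^2 + (-0.075)^2 = 0.021316 + 0.005625 = 0.026941.
  gamma(0) = 1 * (1 + 0.026941) = 1 * 1.026941 = 1.026941, which rounds to 1.0269.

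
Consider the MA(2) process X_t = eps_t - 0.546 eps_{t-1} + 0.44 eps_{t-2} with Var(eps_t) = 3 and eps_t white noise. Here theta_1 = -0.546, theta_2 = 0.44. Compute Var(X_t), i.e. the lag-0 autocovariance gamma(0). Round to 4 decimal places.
\gamma(0) = 4.4751

For an MA(q) process X_t = eps_t + sum_i theta_i eps_{t-i} with
Var(eps_t) = sigma^2, the variance is
  gamma(0) = sigma^2 * (1 + sum_i theta_i^2).
  sum_i theta_i^2 = (-0.546)^2 + (0.44)^2 = 0.298116 + 0.1936 = 0.491716.
  gamma(0) = 3 * (1 + 0.491716) = 3 * 1.491716 = 4.475148, which rounds to 4.4751.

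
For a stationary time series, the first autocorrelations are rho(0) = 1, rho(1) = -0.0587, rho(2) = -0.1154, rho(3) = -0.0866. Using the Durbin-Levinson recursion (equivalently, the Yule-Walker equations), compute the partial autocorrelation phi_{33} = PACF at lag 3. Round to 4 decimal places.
\phi_{33} = -0.1030

The PACF at lag k is phi_{kk}, the last component of the solution
to the Yule-Walker system G_k phi = r_k where
  (G_k)_{ij} = rho(|i - j|), (r_k)_i = rho(i), i,j = 1..k.
Equivalently, Durbin-Levinson gives phi_{kk} iteratively:
  phi_{11} = rho(1)
  phi_{kk} = [rho(k) - sum_{j=1..k-1} phi_{k-1,j} rho(k-j)]
            / [1 - sum_{j=1..k-1} phi_{k-1,j} rho(j)],
  phi_{k,j} = phi_{k-1,j} - phi_{kk} phi_{k-1,k-j},  j = 1..k-1.
Step k = 1:
  phi_11 = rho(1) = -0.0587.
Step k = 2:
  phi_22 = [rho(2) - phi_11 rho(1)] / [1 - phi_11 rho(1)] = [-0.1154 - (-0.0587)(-0.0587)] / [1 - (-0.0587)(-0.0587)]
         = -0.11884569 / 0.99655431 = -0.119257.
  Update: phi_21 = phi_11 - phi_22 phi_11 = -0.0587 - (-0.119257)(-0.0587) = -0.0657.
Step k = 3:
  phi_33 = [rho(3) - phi_21 rho(2) - phi_22 rho(1)] / [1 - phi_21 rho(1) - phi_22 rho(2)]
    numerator   = -0.0866 - (-0.0657)(-0.1154) - (-0.119257)(-0.0587) = -0.10118218
    denominator = 1 - (-0.0657)(-0.0587) - (-0.119257)(-0.1154) = 0.98238118
  phi_33 = -0.10118218 / 0.98238118 = -0.103.
Therefore phi_{33} = -0.1030.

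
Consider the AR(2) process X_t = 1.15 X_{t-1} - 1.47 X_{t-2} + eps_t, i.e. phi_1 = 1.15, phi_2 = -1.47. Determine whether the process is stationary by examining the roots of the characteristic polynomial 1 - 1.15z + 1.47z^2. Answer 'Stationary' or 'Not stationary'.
\text{Not stationary}

The AR(p) characteristic polynomial is P(z) = 1 - 1.15z + 1.47z^2.
Stationarity requires all roots to lie outside the unit circle, i.e. |z| > 1 for every root.
Set 1 + (-1.15) z + (1.47) z^2 = 0, i.e. a z^2 + b z + c = 0 with a = 1.47, b = -1.15, c = 1.
Discriminant D = b^2 - 4ac = (-1.15)^2 - 4*(1.47)*1 = 1.3225 - (5.88) = -4.5575.
D < 0, so the roots are the complex-conjugate pair z = (-b +/- i sqrt(-D)) / (2a) = 0.3912 +/- 0.7261i.
For a conjugate pair |z|^2 = z * conj(z) = (product of roots) = c/a = 1/(1.47) = 0.680272, so |z| = sqrt(0.680272) = 0.8248 for both roots.
Moduli of all roots: 0.8248, 0.8248.
All moduli strictly greater than 1? No.
Verdict: Not stationary.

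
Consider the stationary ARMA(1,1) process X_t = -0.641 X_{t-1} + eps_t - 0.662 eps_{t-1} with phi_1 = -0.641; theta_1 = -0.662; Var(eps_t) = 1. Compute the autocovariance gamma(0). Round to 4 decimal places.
\gamma(0) = 3.8819

Multiply the model equation by X_{t-k} and take expectations. With theta_0 = psi_0 = 1 and psi_j the MA(infinity) weights, this gives
  gamma(k) - sum_i phi_i gamma(k-i) = c_k,
  c_k = sigma^2 * sum_{j=k..q} theta_j psi_{j-k}   (c_k = 0 for k > q),
using gamma(-m) = gamma(m).
psi-weights needed (psi_j = theta_j + sum_i phi_i psi_{j-i}):
  psi_1 = theta_1 + phi_1 = -0.662 + (-0.641) = -1.303
Right-hand sides:
  c_0 = sigma^2 (1 + theta_1 psi_1) = 1 * (1 + (-0.662)(-1.303)) = 1 * 1.862586 = 1.862586
  c_1 = sigma^2 theta_1 = 1 * (-0.662) = -0.662
  c_2 = 0
Equations for k = 0 and k = 1 (AR order 1):
  gamma(0) = phi_1 gamma(1) + c_0
  gamma(1) = phi_1 gamma(0) + c_1
Substituting the second into the first: gamma(0) (1 - phi_1^2) = c_0 + phi_1 c_1, so
  gamma(0) = (c_0 + phi_1 c_1) / (1 - phi_1^2) = (1.862586 + (-0.641)(-0.662)) / (1 - (-0.641)^2) = 2.286928 / 0.589119 = 3.881946.
Therefore gamma(0) = 3.8819 (to 4 decimal places).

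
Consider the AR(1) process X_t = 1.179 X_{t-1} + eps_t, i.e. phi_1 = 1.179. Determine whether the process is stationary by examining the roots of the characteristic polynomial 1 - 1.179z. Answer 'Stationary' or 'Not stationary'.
\text{Not stationary}

The AR(p) characteristic polynomial is P(z) = 1 - 1.179z.
Stationarity requires all roots to lie outside the unit circle, i.e. |z| > 1 for every root.
This is linear in z: 1 + (-1.179) z = 0  =>  z = -1/(-1.179) = 0.848176,  |z| = 0.848176.
Moduli of all roots: 0.8482.
All moduli strictly greater than 1? No.
Verdict: Not stationary.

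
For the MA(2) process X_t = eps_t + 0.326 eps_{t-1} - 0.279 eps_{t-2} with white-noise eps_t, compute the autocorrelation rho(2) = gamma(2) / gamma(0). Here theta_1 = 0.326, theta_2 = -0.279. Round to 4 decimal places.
\rho(2) = -0.2356

For an MA(q) process with theta_0 = 1, the autocovariance is
  gamma(k) = sigma^2 * sum_{i=0..q-k} theta_i * theta_{i+k},
and rho(k) = gamma(k) / gamma(0). Sigma^2 cancels.
  numerator   = (1)*(-0.279) = -0.279.
  denominator = (1)^2 + (0.326)^2 + (-0.279)^2 = 1.184117.
  rho(2) = -0.279 / 1.184117 = -0.2356.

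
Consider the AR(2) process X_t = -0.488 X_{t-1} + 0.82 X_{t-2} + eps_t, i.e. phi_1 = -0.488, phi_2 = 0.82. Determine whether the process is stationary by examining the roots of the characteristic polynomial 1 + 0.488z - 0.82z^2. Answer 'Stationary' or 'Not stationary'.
\text{Not stationary}

The AR(p) characteristic polynomial is P(z) = 1 + 0.488z - 0.82z^2.
Stationarity requires all roots to lie outside the unit circle, i.e. |z| > 1 for every root.
Set 1 + (0.488) z + (-0.82) z^2 = 0, i.e. a z^2 + b z + c = 0 with a = -0.82, b = 0.488, c = 1.
Discriminant D = b^2 - 4ac = (0.488)^2 - 4*(-0.82)*1 = 0.238144 - (-3.28) = 3.518144.
D >= 0, so the roots are real: z = (-b +/- sqrt(D)) / (2a) = (-0.488 +/- 1.875672) / (-1.64).
  z_1 = (-0.488 + 1.875672) / (-1.64) = -0.8461,   |z_1| = 0.8461.
  z_2 = (-0.488 - 1.875672) / (-1.64) = 1.4413,   |z_2| = 1.4413.
Moduli of all roots: 0.8461, 1.4413.
All moduli strictly greater than 1? No.
Verdict: Not stationary.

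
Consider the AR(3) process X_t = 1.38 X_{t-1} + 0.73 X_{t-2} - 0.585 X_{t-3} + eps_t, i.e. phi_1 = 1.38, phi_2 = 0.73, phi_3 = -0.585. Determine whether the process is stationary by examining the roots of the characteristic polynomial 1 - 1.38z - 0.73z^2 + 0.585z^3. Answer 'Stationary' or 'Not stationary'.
\text{Not stationary}

The AR(p) characteristic polynomial is P(z) = 1 - 1.38z - 0.73z^2 + 0.585z^3.
Stationarity requires all roots to lie outside the unit circle, i.e. |z| > 1 for every root.
Degree 3: look for a simple real root z0 first, then factor out (1 - z/z0) and solve the remaining quadratic.
Testing z0 = 2: P(2) = 1 + (-1.38)(2) + (-0.73)(2)^2 + (0.585)(2)^3
  = 1 + (-2.76) + (-2.92) + (4.68) = 0.  So z_0 = 2 is a root, |z_0| = 2.
Divide out the factor (1 - 0.5 z) = (1 - z/z0) (since 1/z0 = 0.5):
  P(z) = (1 - 0.5 z)(1 + (-0.88) z + (-1.17) z^2)
  [check: z-coef -0.88 - (0.5) = -1.38; z^2-coef -1.17 - (0.5)(-0.88) = -0.73; z^3-coef -(0.5)(-1.17) = 0.585.]
Remaining roots from the quadratic factor 1 + (-0.88) z + (-1.17) z^2:
  Set 1 + (-0.88) z + (-1.17) z^2 = 0, i.e. a z^2 + b z + c = 0 with a = -1.17, b = -0.88, c = 1.
  Discriminant D = b^2 - 4ac = (-0.88)^2 - 4*(-1.17)*1 = 0.7744 - (-4.68) = 5.4544.
  D >= 0, so the roots are real: z = (-b +/- sqrt(D)) / (2a) = (0.88 +/- 2.335466) / (-2.34).
    z_1 = (0.88 + 2.335466) / (-2.34) = -1.3741,   |z_1| = 1.3741.
    z_2 = (0.88 - 2.335466) / (-2.34) = 0.622,   |z_2| = 0.622.
Moduli of all roots: 2.0000, 1.3741, 0.6220.
All moduli strictly greater than 1? No.
Verdict: Not stationary.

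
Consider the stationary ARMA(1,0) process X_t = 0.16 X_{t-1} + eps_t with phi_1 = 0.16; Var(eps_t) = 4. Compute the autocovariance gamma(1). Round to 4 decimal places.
\gamma(1) = 0.6568

Multiply the model equation by X_{t-k} and take expectations. With theta_0 = psi_0 = 1 and psi_j the MA(infinity) weights, this gives
  gamma(k) - sum_i phi_i gamma(k-i) = c_k,
  c_k = sigma^2 * sum_{j=k..q} theta_j psi_{j-k}   (c_k = 0 for k > q),
using gamma(-m) = gamma(m).
Pure AR (q = 0): c_0 = sigma^2 = 4, c_k = 0 for k >= 1.
Equations for k = 0 and k = 1 (AR order 1):
  gamma(0) = phi_1 gamma(1) + c_0
  gamma(1) = phi_1 gamma(0) + c_1
Substituting the second into the first: gamma(0) (1 - phi_1^2) = c_0 + phi_1 c_1, so
  gamma(0) = c_0 / (1 - phi_1^2) = 4 / (1 - (0.16)^2) = 4 / 0.9744 = 4.10509.
  gamma(1) = phi_1 gamma(0) = (0.16)(4.10509) = 0.656814.
Therefore gamma(1) = 0.6568 (to 4 decimal places).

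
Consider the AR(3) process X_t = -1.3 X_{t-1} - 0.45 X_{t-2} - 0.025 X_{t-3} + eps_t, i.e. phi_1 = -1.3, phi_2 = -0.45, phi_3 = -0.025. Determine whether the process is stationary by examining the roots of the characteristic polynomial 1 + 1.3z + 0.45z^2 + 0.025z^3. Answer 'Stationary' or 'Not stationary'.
\text{Stationary}

The AR(p) characteristic polynomial is P(z) = 1 + 1.3z + 0.45z^2 + 0.025z^3.
Stationarity requires all roots to lie outside the unit circle, i.e. |z| > 1 for every root.
Degree 3: look for a simple real root z0 first, then factor out (1 - z/z0) and solve the remaining quadratic.
Testing z0 = -2: P(-2) = 1 + (1.3)(-2) + (0.45)(-2)^2 + (0.025)(-2)^3
  = 1 + (-2.6) + (1.8) + (-0.2) = 0.  So z_0 = -2 is a root, |z_0| = 2.
Divide out the factor (1 + 0.5 z) = (1 - z/z0) (since 1/z0 = -0.5):
  P(z) = (1 + 0.5 z)(1 + (0.8) z + (0.05) z^2)
  [check: z-coef 0.8 - (-0.5) = 1.3; z^2-coef 0.05 - (-0.5)(0.8) = 0.45; z^3-coef -(-0.5)(0.05) = 0.025.]
Remaining roots from the quadratic factor 1 + (0.8) z + (0.05) z^2:
  Set 1 + (0.8) z + (0.05) z^2 = 0, i.e. a z^2 + b z + c = 0 with a = 0.05, b = 0.8, c = 1.
  Discriminant D = b^2 - 4ac = (0.8)^2 - 4*(0.05)*1 = 0.64 - (0.2) = 0.44.
  D >= 0, so the roots are real: z = (-b +/- sqrt(D)) / (2a) = (-0.8 +/- 0.663325) / (0.1).
    z_1 = (-0.8 + 0.663325) / (0.1) = -1.3668,   |z_1| = 1.3668.
    z_2 = (-0.8 - 0.663325) / (0.1) = -14.6332,   |z_2| = 14.6332.
Moduli of all roots: 2.0000, 1.3668, 14.6332.
All moduli strictly greater than 1? Yes.
Verdict: Stationary.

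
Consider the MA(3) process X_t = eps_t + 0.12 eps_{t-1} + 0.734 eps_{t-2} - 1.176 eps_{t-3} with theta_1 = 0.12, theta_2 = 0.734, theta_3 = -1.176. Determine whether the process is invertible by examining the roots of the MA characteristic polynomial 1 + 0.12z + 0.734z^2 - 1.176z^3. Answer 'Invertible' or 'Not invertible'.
\text{Not invertible}

The MA(q) characteristic polynomial is P(z) = 1 + 0.12z + 0.734z^2 - 1.176z^3.
Invertibility requires all roots to lie outside the unit circle, i.e. |z| > 1 for every root.
Degree 3: look for a simple real root z0 first, then factor out (1 - z/z0) and solve the remaining quadratic.
Testing z0 = 1.25: P(1.25) = 1 + (0.12)(1.25) + (0.734)(1.25)^2 + (-1.176)(1.25)^3
  = 1 + (0.15) + (1.146875) + (-2.296875) = 0.  So z_0 = 1.25 is a root, |z_0| = 1.25.
Divide out the factor (1 - 0.8 z) = (1 - z/z0) (since 1/z0 = 0.8):
  P(z) = (1 - 0.8 z)(1 + (0.92) z + (1.47) z^2)
  [check: z-coef 0.92 - (0.8) = 0.12; z^2-coef 1.47 - (0.8)(0.92) = 0.734; z^3-coef -(0.8)(1.47) = -1.176.]
Remaining roots from the quadratic factor 1 + (0.92) z + (1.47) z^2:
  Set 1 + (0.92) z + (1.47) z^2 = 0, i.e. a z^2 + b z + c = 0 with a = 1.47, b = 0.92, c = 1.
  Discriminant D = b^2 - 4ac = (0.92)^2 - 4*(1.47)*1 = 0.8464 - (5.88) = -5.0336.
  D < 0, so the roots are the complex-conjugate pair z = (-b +/- i sqrt(-D)) / (2a) = -0.3129 +/- 0.7631i.
  For a conjugate pair |z|^2 = z * conj(z) = (product of roots) = c/a = 1/(1.47) = 0.680272, so |z| = sqrt(0.680272) = 0.8248 for both roots.
Moduli of all roots: 1.2500, 0.8248, 0.8248.
All moduli strictly greater than 1? No.
Verdict: Not invertible.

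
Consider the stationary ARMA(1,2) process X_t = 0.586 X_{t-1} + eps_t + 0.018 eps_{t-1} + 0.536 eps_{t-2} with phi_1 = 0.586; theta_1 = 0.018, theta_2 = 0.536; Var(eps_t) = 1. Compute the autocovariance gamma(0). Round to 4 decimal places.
\gamma(0) = 2.5710

Multiply the model equation by X_{t-k} and take expectations. With theta_0 = psi_0 = 1 and psi_j the MA(infinity) weights, this gives
  gamma(k) - sum_i phi_i gamma(k-i) = c_k,
  c_k = sigma^2 * sum_{j=k..q} theta_j psi_{j-k}   (c_k = 0 for k > q),
using gamma(-m) = gamma(m).
psi-weights needed (psi_j = theta_j + sum_i phi_i psi_{j-i}):
  psi_1 = theta_1 + phi_1 = 0.018 + (0.586) = 0.604
  psi_2 = theta_2 + phi_1 psi_1 = 0.536 + (0.586)(0.604) = 0.889944
Right-hand sides:
  c_0 = sigma^2 (1 + theta_1 psi_1 + theta_2 psi_2) = 1 * (1 + (0.018)(0.604) + (0.536)(0.889944)) = 1 * 1.487882 = 1.487882
  c_1 = sigma^2 (theta_1 + theta_2 psi_1) = 1 * (0.018 + (0.536)(0.604)) = 0.341744
  c_2 = sigma^2 theta_2 = 1 * (0.536) = 0.536
Equations for k = 0 and k = 1 (AR order 1):
  gamma(0) = phi_1 gamma(1) + c_0
  gamma(1) = phi_1 gamma(0) + c_1
Substituting the second into the first: gamma(0) (1 - phi_1^2) = c_0 + phi_1 c_1, so
  gamma(0) = (c_0 + phi_1 c_1) / (1 - phi_1^2) = (1.487882 + (0.586)(0.341744)) / (1 - (0.586)^2) = 1.688144 / 0.656604 = 2.571023.
Therefore gamma(0) = 2.5710 (to 4 decimal places).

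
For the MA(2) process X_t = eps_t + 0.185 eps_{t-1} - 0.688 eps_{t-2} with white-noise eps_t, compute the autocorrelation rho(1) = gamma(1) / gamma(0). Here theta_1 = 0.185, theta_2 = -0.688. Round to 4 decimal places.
\rho(1) = 0.0383

For an MA(q) process with theta_0 = 1, the autocovariance is
  gamma(k) = sigma^2 * sum_{i=0..q-k} theta_i * theta_{i+k},
and rho(k) = gamma(k) / gamma(0). Sigma^2 cancels.
  numerator   = (1)*(0.185) + (0.185)*(-0.688) = 0.05772.
  denominator = (1)^2 + (0.185)^2 + (-0.688)^2 = 1.507569.
  rho(1) = 0.05772 / 1.507569 = 0.0383.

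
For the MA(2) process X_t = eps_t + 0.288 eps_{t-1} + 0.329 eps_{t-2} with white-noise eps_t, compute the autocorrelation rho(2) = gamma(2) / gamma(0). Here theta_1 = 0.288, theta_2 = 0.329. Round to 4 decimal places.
\rho(2) = 0.2762

For an MA(q) process with theta_0 = 1, the autocovariance is
  gamma(k) = sigma^2 * sum_{i=0..q-k} theta_i * theta_{i+k},
and rho(k) = gamma(k) / gamma(0). Sigma^2 cancels.
  numerator   = (1)*(0.329) = 0.329.
  denominator = (1)^2 + (0.288)^2 + (0.329)^2 = 1.191185.
  rho(2) = 0.329 / 1.191185 = 0.2762.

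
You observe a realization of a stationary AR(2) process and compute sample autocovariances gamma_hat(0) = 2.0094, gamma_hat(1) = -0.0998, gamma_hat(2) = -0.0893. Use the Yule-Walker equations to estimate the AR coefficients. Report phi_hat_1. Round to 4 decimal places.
\hat\phi_{1} = -0.0520

The Yule-Walker equations for an AR(p) process read, in matrix form,
  Gamma_p phi = r_p,   with   (Gamma_p)_{ij} = gamma(|i - j|),
                       (r_p)_i = gamma(i),   i,j = 1..p.
Substitute the sample gammas (Toeplitz matrix and right-hand side of size 2):
  Gamma_p = [[2.0094, -0.0998], [-0.0998, 2.0094]]
  r_p     = [-0.0998, -0.0893]
Written out:
  2.0094 phi_1 - 0.0998 phi_2 = -0.0998
  -0.0998 phi_1 + 2.0094 phi_2 = -0.0893
Solve by Cramer's rule:
  det = gamma(0)^2 - gamma(1)^2 = (2.0094)^2 - (-0.0998)^2 = 4.03768836 - 0.00996004 = 4.02772832
  phi_hat_1 = [gamma(1) gamma(0) - gamma(1) gamma(2)] / det = [(-0.0998)(2.0094) - (-0.0998)(-0.0893)] / 4.02772832 = -0.20945026 / 4.02772832 = -0.052
  phi_hat_2 = [gamma(0) gamma(2) - gamma(1)^2] / det = [(2.0094)(-0.0893) - (-0.0998)^2] / 4.02772832 = -0.18939946 / 4.02772832 = -0.047
So phi_hat = [-0.0520, -0.0470].
Therefore phi_hat_1 = -0.0520.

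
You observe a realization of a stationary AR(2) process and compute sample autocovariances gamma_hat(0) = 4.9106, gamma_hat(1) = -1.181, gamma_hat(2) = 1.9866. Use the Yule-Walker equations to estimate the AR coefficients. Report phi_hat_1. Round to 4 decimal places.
\hat\phi_{1} = -0.1520

The Yule-Walker equations for an AR(p) process read, in matrix form,
  Gamma_p phi = r_p,   with   (Gamma_p)_{ij} = gamma(|i - j|),
                       (r_p)_i = gamma(i),   i,j = 1..p.
Substitute the sample gammas (Toeplitz matrix and right-hand side of size 2):
  Gamma_p = [[4.9106, -1.181], [-1.181, 4.9106]]
  r_p     = [-1.181, 1.9866]
Written out:
  4.9106 phi_1 - 1.181 phi_2 = -1.181
  -1.181 phi_1 + 4.9106 phi_2 = 1.9866
Solve by Cramer's rule:
  det = gamma(0)^2 - gamma(1)^2 = (4.9106)^2 - (-1.181)^2 = 24.11399236 - 1.394761 = 22.71923136
  phi_hat_1 = [gamma(1) gamma(0) - gamma(1) gamma(2)] / det = [(-1.181)(4.9106) - (-1.181)(1.9866)] / 22.71923136 = -3.453244 / 22.71923136 = -0.152
  phi_hat_2 = [gamma(0) gamma(2) - gamma(1)^2] / det = [(4.9106)(1.9866) - (-1.181)^2] / 22.71923136 = 8.36063696 / 22.71923136 = 0.368
So phi_hat = [-0.1520, 0.3680].
Therefore phi_hat_1 = -0.1520.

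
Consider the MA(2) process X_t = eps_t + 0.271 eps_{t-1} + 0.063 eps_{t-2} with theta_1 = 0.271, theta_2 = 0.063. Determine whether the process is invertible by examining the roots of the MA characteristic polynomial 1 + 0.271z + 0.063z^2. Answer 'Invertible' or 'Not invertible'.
\text{Invertible}

The MA(q) characteristic polynomial is P(z) = 1 + 0.271z + 0.063z^2.
Invertibility requires all roots to lie outside the unit circle, i.e. |z| > 1 for every root.
Set 1 + (0.271) z + (0.063) z^2 = 0, i.e. a z^2 + b z + c = 0 with a = 0.063, b = 0.271, c = 1.
Discriminant D = b^2 - 4ac = (0.271)^2 - 4*(0.063)*1 = 0.073441 - (0.252) = -0.178559.
D < 0, so the roots are the complex-conjugate pair z = (-b +/- i sqrt(-D)) / (2a) = -2.1508 +/- 3.3537i.
For a conjugate pair |z|^2 = z * conj(z) = (product of roots) = c/a = 1/(0.063) = 15.873016, so |z| = sqrt(15.873016) = 3.9841 for both roots.
Moduli of all roots: 3.9841, 3.9841.
All moduli strictly greater than 1? Yes.
Verdict: Invertible.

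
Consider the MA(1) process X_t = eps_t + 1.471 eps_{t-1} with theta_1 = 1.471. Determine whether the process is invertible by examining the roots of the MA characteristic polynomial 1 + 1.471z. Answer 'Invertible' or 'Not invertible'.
\text{Not invertible}

The MA(q) characteristic polynomial is P(z) = 1 + 1.471z.
Invertibility requires all roots to lie outside the unit circle, i.e. |z| > 1 for every root.
This is linear in z: 1 + (1.471) z = 0  =>  z = -1/(1.471) = -0.67981,  |z| = 0.67981.
Moduli of all roots: 0.6798.
All moduli strictly greater than 1? No.
Verdict: Not invertible.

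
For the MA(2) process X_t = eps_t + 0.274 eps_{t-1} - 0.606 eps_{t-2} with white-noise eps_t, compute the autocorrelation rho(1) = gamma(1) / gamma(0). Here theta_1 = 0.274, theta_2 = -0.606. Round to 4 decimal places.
\rho(1) = 0.0748

For an MA(q) process with theta_0 = 1, the autocovariance is
  gamma(k) = sigma^2 * sum_{i=0..q-k} theta_i * theta_{i+k},
and rho(k) = gamma(k) / gamma(0). Sigma^2 cancels.
  numerator   = (1)*(0.274) + (0.274)*(-0.606) = 0.107956.
  denominator = (1)^2 + (0.274)^2 + (-0.606)^2 = 1.442312.
  rho(1) = 0.107956 / 1.442312 = 0.0748.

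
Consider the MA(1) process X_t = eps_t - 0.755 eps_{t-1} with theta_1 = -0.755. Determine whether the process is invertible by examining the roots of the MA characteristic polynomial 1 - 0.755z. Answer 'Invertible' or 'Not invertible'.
\text{Invertible}

The MA(q) characteristic polynomial is P(z) = 1 - 0.755z.
Invertibility requires all roots to lie outside the unit circle, i.e. |z| > 1 for every root.
This is linear in z: 1 + (-0.755) z = 0  =>  z = -1/(-0.755) = 1.324503,  |z| = 1.324503.
Moduli of all roots: 1.3245.
All moduli strictly greater than 1? Yes.
Verdict: Invertible.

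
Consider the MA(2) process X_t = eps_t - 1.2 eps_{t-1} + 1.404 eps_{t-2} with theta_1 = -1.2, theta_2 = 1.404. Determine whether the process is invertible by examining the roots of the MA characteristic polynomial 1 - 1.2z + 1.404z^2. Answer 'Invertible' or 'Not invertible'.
\text{Not invertible}

The MA(q) characteristic polynomial is P(z) = 1 - 1.2z + 1.404z^2.
Invertibility requires all roots to lie outside the unit circle, i.e. |z| > 1 for every root.
Set 1 + (-1.2) z + (1.404) z^2 = 0, i.e. a z^2 + b z + c = 0 with a = 1.404, b = -1.2, c = 1.
Discriminant D = b^2 - 4ac = (-1.2)^2 - 4*(1.404)*1 = 1.44 - (5.616) = -4.176.
D < 0, so the roots are the complex-conjugate pair z = (-b +/- i sqrt(-D)) / (2a) = 0.4274 +/- 0.7278i.
For a conjugate pair |z|^2 = z * conj(z) = (product of roots) = c/a = 1/(1.404) = 0.712251, so |z| = sqrt(0.712251) = 0.8439 for both roots.
Moduli of all roots: 0.8439, 0.8439.
All moduli strictly greater than 1? No.
Verdict: Not invertible.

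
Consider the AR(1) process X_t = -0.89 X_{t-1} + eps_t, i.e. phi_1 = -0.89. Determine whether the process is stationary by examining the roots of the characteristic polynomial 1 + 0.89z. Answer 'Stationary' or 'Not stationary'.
\text{Stationary}

The AR(p) characteristic polynomial is P(z) = 1 + 0.89z.
Stationarity requires all roots to lie outside the unit circle, i.e. |z| > 1 for every root.
This is linear in z: 1 + (0.89) z = 0  =>  z = -1/(0.89) = -1.123596,  |z| = 1.123596.
Moduli of all roots: 1.1236.
All moduli strictly greater than 1? Yes.
Verdict: Stationary.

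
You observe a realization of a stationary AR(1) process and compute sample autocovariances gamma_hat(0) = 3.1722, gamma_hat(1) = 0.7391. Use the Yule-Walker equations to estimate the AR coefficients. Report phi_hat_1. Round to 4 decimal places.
\hat\phi_{1} = 0.2330

The Yule-Walker equations for an AR(p) process read, in matrix form,
  Gamma_p phi = r_p,   with   (Gamma_p)_{ij} = gamma(|i - j|),
                       (r_p)_i = gamma(i),   i,j = 1..p.
Substitute the sample gammas (Toeplitz matrix and right-hand side of size 1):
  Gamma_p = [[3.1722]]
  r_p     = [0.7391]
With p = 1 this is the single equation gamma(0) phi_1 = gamma(1):
  phi_hat_1 = gamma(1) / gamma(0) = 0.7391 / 3.1722 = 0.2330.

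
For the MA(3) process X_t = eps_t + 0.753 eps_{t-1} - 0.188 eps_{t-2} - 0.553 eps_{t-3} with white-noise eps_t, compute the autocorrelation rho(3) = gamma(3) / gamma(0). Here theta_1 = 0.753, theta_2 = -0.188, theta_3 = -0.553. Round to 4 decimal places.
\rho(3) = -0.2898

For an MA(q) process with theta_0 = 1, the autocovariance is
  gamma(k) = sigma^2 * sum_{i=0..q-k} theta_i * theta_{i+k},
and rho(k) = gamma(k) / gamma(0). Sigma^2 cancels.
  numerator   = (1)*(-0.553) = -0.553.
  denominator = (1)^2 + (0.753)^2 + (-0.188)^2 + (-0.553)^2 = 1.908162.
  rho(3) = -0.553 / 1.908162 = -0.2898.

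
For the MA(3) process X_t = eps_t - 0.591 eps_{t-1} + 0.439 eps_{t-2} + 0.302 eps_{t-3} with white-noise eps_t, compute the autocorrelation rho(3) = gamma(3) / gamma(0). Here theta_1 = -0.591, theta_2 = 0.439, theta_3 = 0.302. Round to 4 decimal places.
\rho(3) = 0.1849

For an MA(q) process with theta_0 = 1, the autocovariance is
  gamma(k) = sigma^2 * sum_{i=0..q-k} theta_i * theta_{i+k},
and rho(k) = gamma(k) / gamma(0). Sigma^2 cancels.
  numerator   = (1)*(0.302) = 0.302.
  denominator = (1)^2 + (-0.591)^2 + (0.439)^2 + (0.302)^2 = 1.633206.
  rho(3) = 0.302 / 1.633206 = 0.1849.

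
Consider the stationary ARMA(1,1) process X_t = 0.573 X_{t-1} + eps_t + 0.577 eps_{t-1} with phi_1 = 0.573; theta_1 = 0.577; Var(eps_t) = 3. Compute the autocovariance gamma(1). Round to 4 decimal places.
\gamma(1) = 6.8347

Multiply the model equation by X_{t-k} and take expectations. With theta_0 = psi_0 = 1 and psi_j the MA(infinity) weights, this gives
  gamma(k) - sum_i phi_i gamma(k-i) = c_k,
  c_k = sigma^2 * sum_{j=k..q} theta_j psi_{j-k}   (c_k = 0 for k > q),
using gamma(-m) = gamma(m).
psi-weights needed (psi_j = theta_j + sum_i phi_i psi_{j-i}):
  psi_1 = theta_1 + phi_1 = 0.577 + (0.573) = 1.15
Right-hand sides:
  c_0 = sigma^2 (1 + theta_1 psi_1) = 3 * (1 + (0.577)(1.15)) = 3 * 1.66355 = 4.99065
  c_1 = sigma^2 theta_1 = 3 * (0.577) = 1.731
  c_2 = 0
Equations for k = 0 and k = 1 (AR order 1):
  gamma(0) = phi_1 gamma(1) + c_0
  gamma(1) = phi_1 gamma(0) + c_1
Substituting the second into the first: gamma(0) (1 - phi_1^2) = c_0 + phi_1 c_1, so
  gamma(0) = (c_0 + phi_1 c_1) / (1 - phi_1^2) = (4.99065 + (0.573)(1.731)) / (1 - (0.573)^2) = 5.982513 / 0.671671 = 8.90691.
  gamma(1) = phi_1 gamma(0) + c_1 = (0.573)(8.90691) + (1.731) = 6.834659.
Therefore gamma(1) = 6.8347 (to 4 decimal places).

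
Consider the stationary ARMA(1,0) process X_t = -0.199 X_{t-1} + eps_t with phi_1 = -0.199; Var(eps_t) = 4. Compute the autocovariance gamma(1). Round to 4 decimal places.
\gamma(1) = -0.8288

Multiply the model equation by X_{t-k} and take expectations. With theta_0 = psi_0 = 1 and psi_j the MA(infinity) weights, this gives
  gamma(k) - sum_i phi_i gamma(k-i) = c_k,
  c_k = sigma^2 * sum_{j=k..q} theta_j psi_{j-k}   (c_k = 0 for k > q),
using gamma(-m) = gamma(m).
Pure AR (q = 0): c_0 = sigma^2 = 4, c_k = 0 for k >= 1.
Equations for k = 0 and k = 1 (AR order 1):
  gamma(0) = phi_1 gamma(1) + c_0
  gamma(1) = phi_1 gamma(0) + c_1
Substituting the second into the first: gamma(0) (1 - phi_1^2) = c_0 + phi_1 c_1, so
  gamma(0) = c_0 / (1 - phi_1^2) = 4 / (1 - (-0.199)^2) = 4 / 0.960399 = 4.164936.
  gamma(1) = phi_1 gamma(0) = (-0.199)(4.164936) = -0.828822.
Therefore gamma(1) = -0.8288 (to 4 decimal places).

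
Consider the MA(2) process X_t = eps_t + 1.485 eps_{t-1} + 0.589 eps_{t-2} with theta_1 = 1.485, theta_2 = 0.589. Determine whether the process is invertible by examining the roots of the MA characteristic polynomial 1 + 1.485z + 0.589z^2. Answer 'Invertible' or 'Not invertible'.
\text{Invertible}

The MA(q) characteristic polynomial is P(z) = 1 + 1.485z + 0.589z^2.
Invertibility requires all roots to lie outside the unit circle, i.e. |z| > 1 for every root.
Set 1 + (1.485) z + (0.589) z^2 = 0, i.e. a z^2 + b z + c = 0 with a = 0.589, b = 1.485, c = 1.
Discriminant D = b^2 - 4ac = (1.485)^2 - 4*(0.589)*1 = 2.205225 - (2.356) = -0.150775.
D < 0, so the roots are the complex-conjugate pair z = (-b +/- i sqrt(-D)) / (2a) = -1.2606 +/- 0.3296i.
For a conjugate pair |z|^2 = z * conj(z) = (product of roots) = c/a = 1/(0.589) = 1.697793, so |z| = sqrt(1.697793) = 1.303 for both roots.
Moduli of all roots: 1.3030, 1.3030.
All moduli strictly greater than 1? Yes.
Verdict: Invertible.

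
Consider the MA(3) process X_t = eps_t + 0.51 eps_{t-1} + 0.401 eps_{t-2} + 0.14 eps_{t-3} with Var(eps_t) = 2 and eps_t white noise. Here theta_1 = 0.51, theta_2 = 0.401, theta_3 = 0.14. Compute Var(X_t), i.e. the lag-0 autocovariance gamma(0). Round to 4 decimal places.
\gamma(0) = 2.8810

For an MA(q) process X_t = eps_t + sum_i theta_i eps_{t-i} with
Var(eps_t) = sigma^2, the variance is
  gamma(0) = sigma^2 * (1 + sum_i theta_i^2).
  sum_i theta_i^2 = (0.51)^2 + (0.401)^2 + (0.14)^2 = 0.2601 + 0.160801 + 0.0196 = 0.440501.
  gamma(0) = 2 * (1 + 0.440501) = 2 * 1.440501 = 2.881002, which rounds to 2.8810.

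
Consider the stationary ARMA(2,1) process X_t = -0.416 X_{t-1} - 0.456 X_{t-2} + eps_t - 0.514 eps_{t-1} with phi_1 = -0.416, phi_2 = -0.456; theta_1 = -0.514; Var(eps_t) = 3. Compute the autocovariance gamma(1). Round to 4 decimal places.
\gamma(1) = -2.8948

Multiply the model equation by X_{t-k} and take expectations. With theta_0 = psi_0 = 1 and psi_j the MA(infinity) weights, this gives
  gamma(k) - sum_i phi_i gamma(k-i) = c_k,
  c_k = sigma^2 * sum_{j=k..q} theta_j psi_{j-k}   (c_k = 0 for k > q),
using gamma(-m) = gamma(m).
psi-weights needed (psi_j = theta_j + sum_i phi_i psi_{j-i}):
  psi_1 = theta_1 + phi_1 = -0.514 + (-0.416) = -0.93
Right-hand sides:
  c_0 = sigma^2 (1 + theta_1 psi_1) = 3 * (1 + (-0.514)(-0.93)) = 3 * 1.47802 = 4.43406
  c_1 = sigma^2 theta_1 = 3 * (-0.514) = -1.542
  c_2 = 0
Equations for k = 0, 1, 2 (AR order 2, c_2 = 0):
  (E0) gamma(0) = phi_1 gamma(1) + phi_2 gamma(2) + c_0
  (E1) gamma(1) = phi_1 gamma(0) + phi_2 gamma(1) + c_1
  (E2) gamma(2) = phi_1 gamma(1) + phi_2 gamma(0)
From (E1): gamma(1) = A gamma(0) + B with
  A = phi_1 / (1 - phi_2) = -0.416 / 1.456 = -0.285714,   B = c_1 / (1 - phi_2) = -1.542 / 1.456 = -1.059066.
Insert (E2) into (E0): gamma(0) (1 - phi_2^2) = phi_1 (1 + phi_2) gamma(1) + c_0.
  phi_1 (1 + phi_2) = (-0.416)(0.544) = -0.226304,   1 - phi_2^2 = 0.792064.
Replace gamma(1) by A gamma(0) + B and collect gamma(0):
  gamma(0) [0.792064 - (-0.226304)(-0.285714)] = (-0.226304)(-1.059066) + 4.43406
  gamma(0) * 0.727406 = 4.673731
  gamma(0) = 4.673731 / 0.727406 = 6.425205.
  gamma(1) = A gamma(0) + B = (-0.285714)(6.425205) + (-1.059066) = -2.894839.
Therefore gamma(1) = -2.8948 (to 4 decimal places).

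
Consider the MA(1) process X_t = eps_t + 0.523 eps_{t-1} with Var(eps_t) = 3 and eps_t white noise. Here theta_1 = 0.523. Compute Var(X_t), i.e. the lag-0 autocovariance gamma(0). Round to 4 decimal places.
\gamma(0) = 3.8206

For an MA(q) process X_t = eps_t + sum_i theta_i eps_{t-i} with
Var(eps_t) = sigma^2, the variance is
  gamma(0) = sigma^2 * (1 + sum_i theta_i^2).
  sum_i theta_i^2 = (0.523)^2 = 0.273529.
  gamma(0) = 3 * (1 + 0.273529) = 3 * 1.273529 = 3.820587, which rounds to 3.8206.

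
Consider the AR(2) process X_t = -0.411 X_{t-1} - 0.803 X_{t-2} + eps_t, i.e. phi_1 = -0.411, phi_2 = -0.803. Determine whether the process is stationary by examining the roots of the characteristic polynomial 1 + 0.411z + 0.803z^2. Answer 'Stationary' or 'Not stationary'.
\text{Stationary}

The AR(p) characteristic polynomial is P(z) = 1 + 0.411z + 0.803z^2.
Stationarity requires all roots to lie outside the unit circle, i.e. |z| > 1 for every root.
Set 1 + (0.411) z + (0.803) z^2 = 0, i.e. a z^2 + b z + c = 0 with a = 0.803, b = 0.411, c = 1.
Discriminant D = b^2 - 4ac = (0.411)^2 - 4*(0.803)*1 = 0.168921 - (3.212) = -3.043079.
D < 0, so the roots are the complex-conjugate pair z = (-b +/- i sqrt(-D)) / (2a) = -0.2559 +/- 1.0862i.
For a conjugate pair |z|^2 = z * conj(z) = (product of roots) = c/a = 1/(0.803) = 1.24533, so |z| = sqrt(1.24533) = 1.1159 for both roots.
Moduli of all roots: 1.1159, 1.1159.
All moduli strictly greater than 1? Yes.
Verdict: Stationary.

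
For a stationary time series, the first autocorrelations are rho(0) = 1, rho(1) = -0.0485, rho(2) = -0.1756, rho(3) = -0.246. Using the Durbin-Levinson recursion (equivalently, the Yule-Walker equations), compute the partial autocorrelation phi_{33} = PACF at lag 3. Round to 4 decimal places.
\phi_{33} = -0.2740

The PACF at lag k is phi_{kk}, the last component of the solution
to the Yule-Walker system G_k phi = r_k where
  (G_k)_{ij} = rho(|i - j|), (r_k)_i = rho(i), i,j = 1..k.
Equivalently, Durbin-Levinson gives phi_{kk} iteratively:
  phi_{11} = rho(1)
  phi_{kk} = [rho(k) - sum_{j=1..k-1} phi_{k-1,j} rho(k-j)]
            / [1 - sum_{j=1..k-1} phi_{k-1,j} rho(j)],
  phi_{k,j} = phi_{k-1,j} - phi_{kk} phi_{k-1,k-j},  j = 1..k-1.
Step k = 1:
  phi_11 = rho(1) = -0.0485.
Step k = 2:
  phi_22 = [rho(2) - phi_11 rho(1)] / [1 - phi_11 rho(1)] = [-0.1756 - (-0.0485)(-0.0485)] / [1 - (-0.0485)(-0.0485)]
         = -0.17795225 / 0.99764775 = -0.178372.
  Update: phi_21 = phi_11 - phi_22 phi_11 = -0.0485 - (-0.178372)(-0.0485) = -0.057151.
Step k = 3:
  phi_33 = [rho(3) - phi_21 rho(2) - phi_22 rho(1)] / [1 - phi_21 rho(1) - phi_22 rho(2)]
    numerator   = -0.246 - (-0.057151)(-0.1756) - (-0.178372)(-0.0485) = -0.26468676
    denominator = 1 - (-0.057151)(-0.0485) - (-0.178372)(-0.1756) = 0.96590608
  phi_33 = -0.26468676 / 0.96590608 = -0.274.
Therefore phi_{33} = -0.2740.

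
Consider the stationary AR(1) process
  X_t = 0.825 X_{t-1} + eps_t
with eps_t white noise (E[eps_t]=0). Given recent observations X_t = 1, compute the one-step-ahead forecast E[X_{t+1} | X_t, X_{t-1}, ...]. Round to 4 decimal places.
E[X_{t+1} \mid \mathcal F_t] = 0.8250

For an AR(p) model X_t = c + sum_i phi_i X_{t-i} + eps_t, the
one-step-ahead conditional mean is
  E[X_{t+1} | X_t, ...] = c + sum_i phi_i X_{t+1-i}.
Substitute known values:
  E[X_{t+1} | ...] = (0.825) * (1)
                   = 0.8250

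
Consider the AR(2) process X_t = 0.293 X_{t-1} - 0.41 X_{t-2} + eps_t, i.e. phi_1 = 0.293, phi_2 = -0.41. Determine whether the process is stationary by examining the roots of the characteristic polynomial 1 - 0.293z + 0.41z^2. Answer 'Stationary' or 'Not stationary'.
\text{Stationary}

The AR(p) characteristic polynomial is P(z) = 1 - 0.293z + 0.41z^2.
Stationarity requires all roots to lie outside the unit circle, i.e. |z| > 1 for every root.
Set 1 + (-0.293) z + (0.41) z^2 = 0, i.e. a z^2 + b z + c = 0 with a = 0.41, b = -0.293, c = 1.
Discriminant D = b^2 - 4ac = (-0.293)^2 - 4*(0.41)*1 = 0.085849 - (1.64) = -1.554151.
D < 0, so the roots are the complex-conjugate pair z = (-b +/- i sqrt(-D)) / (2a) = 0.3573 +/- 1.5203i.
For a conjugate pair |z|^2 = z * conj(z) = (product of roots) = c/a = 1/(0.41) = 2.439024, so |z| = sqrt(2.439024) = 1.5617 for both roots.
Moduli of all roots: 1.5617, 1.5617.
All moduli strictly greater than 1? Yes.
Verdict: Stationary.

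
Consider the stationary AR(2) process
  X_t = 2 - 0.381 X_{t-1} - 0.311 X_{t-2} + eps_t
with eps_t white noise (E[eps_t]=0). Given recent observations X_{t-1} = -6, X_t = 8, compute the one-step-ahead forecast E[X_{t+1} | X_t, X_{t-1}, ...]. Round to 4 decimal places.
E[X_{t+1} \mid \mathcal F_t] = 0.8180

For an AR(p) model X_t = c + sum_i phi_i X_{t-i} + eps_t, the
one-step-ahead conditional mean is
  E[X_{t+1} | X_t, ...] = c + sum_i phi_i X_{t+1-i}.
Substitute known values:
  E[X_{t+1} | ...] = 2 + (-0.381) * (8) + (-0.311) * (-6)
                   = 0.8180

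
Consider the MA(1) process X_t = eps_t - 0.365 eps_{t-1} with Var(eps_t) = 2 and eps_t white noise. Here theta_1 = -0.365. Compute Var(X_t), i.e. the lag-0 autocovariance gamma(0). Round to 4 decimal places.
\gamma(0) = 2.2665

For an MA(q) process X_t = eps_t + sum_i theta_i eps_{t-i} with
Var(eps_t) = sigma^2, the variance is
  gamma(0) = sigma^2 * (1 + sum_i theta_i^2).
  sum_i theta_i^2 = (-0.365)^2 = 0.133225.
  gamma(0) = 2 * (1 + 0.133225) = 2 * 1.133225 = 2.26645, which rounds to 2.2665.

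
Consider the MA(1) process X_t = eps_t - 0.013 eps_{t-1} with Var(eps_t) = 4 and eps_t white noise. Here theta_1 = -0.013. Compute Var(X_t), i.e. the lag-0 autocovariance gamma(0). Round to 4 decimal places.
\gamma(0) = 4.0007

For an MA(q) process X_t = eps_t + sum_i theta_i eps_{t-i} with
Var(eps_t) = sigma^2, the variance is
  gamma(0) = sigma^2 * (1 + sum_i theta_i^2).
  sum_i theta_i^2 = (-0.013)^2 = 0.000169.
  gamma(0) = 4 * (1 + 0.000169) = 4 * 1.000169 = 4.000676, which rounds to 4.0007.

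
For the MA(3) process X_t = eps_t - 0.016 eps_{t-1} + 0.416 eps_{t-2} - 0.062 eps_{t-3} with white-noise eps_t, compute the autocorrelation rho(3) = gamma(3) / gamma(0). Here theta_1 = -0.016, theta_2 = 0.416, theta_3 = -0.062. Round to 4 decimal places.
\rho(3) = -0.0527

For an MA(q) process with theta_0 = 1, the autocovariance is
  gamma(k) = sigma^2 * sum_{i=0..q-k} theta_i * theta_{i+k},
and rho(k) = gamma(k) / gamma(0). Sigma^2 cancels.
  numerator   = (1)*(-0.062) = -0.062.
  denominator = (1)^2 + (-0.016)^2 + (0.416)^2 + (-0.062)^2 = 1.177156.
  rho(3) = -0.062 / 1.177156 = -0.0527.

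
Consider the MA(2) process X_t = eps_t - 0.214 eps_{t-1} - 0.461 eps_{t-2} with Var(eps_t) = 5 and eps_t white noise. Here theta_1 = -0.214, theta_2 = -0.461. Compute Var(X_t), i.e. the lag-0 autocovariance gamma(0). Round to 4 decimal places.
\gamma(0) = 6.2916

For an MA(q) process X_t = eps_t + sum_i theta_i eps_{t-i} with
Var(eps_t) = sigma^2, the variance is
  gamma(0) = sigma^2 * (1 + sum_i theta_i^2).
  sum_i theta_i^2 = (-0.214)^2 + (-0.461)^2 = 0.045796 + 0.212521 = 0.258317.
  gamma(0) = 5 * (1 + 0.258317) = 5 * 1.258317 = 6.291585, which rounds to 6.2916.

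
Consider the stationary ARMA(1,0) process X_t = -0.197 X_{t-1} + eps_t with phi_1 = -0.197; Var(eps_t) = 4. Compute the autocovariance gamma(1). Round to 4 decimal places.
\gamma(1) = -0.8198

Multiply the model equation by X_{t-k} and take expectations. With theta_0 = psi_0 = 1 and psi_j the MA(infinity) weights, this gives
  gamma(k) - sum_i phi_i gamma(k-i) = c_k,
  c_k = sigma^2 * sum_{j=k..q} theta_j psi_{j-k}   (c_k = 0 for k > q),
using gamma(-m) = gamma(m).
Pure AR (q = 0): c_0 = sigma^2 = 4, c_k = 0 for k >= 1.
Equations for k = 0 and k = 1 (AR order 1):
  gamma(0) = phi_1 gamma(1) + c_0
  gamma(1) = phi_1 gamma(0) + c_1
Substituting the second into the first: gamma(0) (1 - phi_1^2) = c_0 + phi_1 c_1, so
  gamma(0) = c_0 / (1 - phi_1^2) = 4 / (1 - (-0.197)^2) = 4 / 0.961191 = 4.161504.
  gamma(1) = phi_1 gamma(0) = (-0.197)(4.161504) = -0.819816.
Therefore gamma(1) = -0.8198 (to 4 decimal places).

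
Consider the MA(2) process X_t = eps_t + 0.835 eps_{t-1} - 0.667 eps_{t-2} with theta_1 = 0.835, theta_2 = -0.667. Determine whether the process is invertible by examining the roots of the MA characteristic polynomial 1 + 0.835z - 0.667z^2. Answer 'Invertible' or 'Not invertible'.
\text{Not invertible}

The MA(q) characteristic polynomial is P(z) = 1 + 0.835z - 0.667z^2.
Invertibility requires all roots to lie outside the unit circle, i.e. |z| > 1 for every root.
Set 1 + (0.835) z + (-0.667) z^2 = 0, i.e. a z^2 + b z + c = 0 with a = -0.667, b = 0.835, c = 1.
Discriminant D = b^2 - 4ac = (0.835)^2 - 4*(-0.667)*1 = 0.697225 - (-2.668) = 3.365225.
D >= 0, so the roots are real: z = (-b +/- sqrt(D)) / (2a) = (-0.835 +/- 1.834455) / (-1.334).
  z_1 = (-0.835 + 1.834455) / (-1.334) = -0.7492,   |z_1| = 0.7492.
  z_2 = (-0.835 - 1.834455) / (-1.334) = 2.0011,   |z_2| = 2.0011.
Moduli of all roots: 0.7492, 2.0011.
All moduli strictly greater than 1? No.
Verdict: Not invertible.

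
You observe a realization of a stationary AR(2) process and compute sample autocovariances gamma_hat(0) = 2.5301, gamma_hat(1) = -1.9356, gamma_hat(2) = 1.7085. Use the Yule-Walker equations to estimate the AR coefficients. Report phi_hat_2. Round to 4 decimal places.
\hat\phi_{2} = 0.2170

The Yule-Walker equations for an AR(p) process read, in matrix form,
  Gamma_p phi = r_p,   with   (Gamma_p)_{ij} = gamma(|i - j|),
                       (r_p)_i = gamma(i),   i,j = 1..p.
Substitute the sample gammas (Toeplitz matrix and right-hand side of size 2):
  Gamma_p = [[2.5301, -1.9356], [-1.9356, 2.5301]]
  r_p     = [-1.9356, 1.7085]
Written out:
  2.5301 phi_1 - 1.9356 phi_2 = -1.9356
  -1.9356 phi_1 + 2.5301 phi_2 = 1.7085
Solve by Cramer's rule:
  det = gamma(0)^2 - gamma(1)^2 = (2.5301)^2 - (-1.9356)^2 = 6.40140601 - 3.74654736 = 2.65485865
  phi_hat_1 = [gamma(1) gamma(0) - gamma(1) gamma(2)] / det = [(-1.9356)(2.5301) - (-1.9356)(1.7085)] / 2.65485865 = -1.59028896 / 2.65485865 = -0.599
  phi_hat_2 = [gamma(0) gamma(2) - gamma(1)^2] / det = [(2.5301)(1.7085) - (-1.9356)^2] / 2.65485865 = 0.57612849 / 2.65485865 = 0.217
So phi_hat = [-0.5990, 0.2170].
Therefore phi_hat_2 = 0.2170.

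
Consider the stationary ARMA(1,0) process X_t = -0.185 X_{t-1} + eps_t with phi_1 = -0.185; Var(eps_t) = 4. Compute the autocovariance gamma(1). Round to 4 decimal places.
\gamma(1) = -0.7662

Multiply the model equation by X_{t-k} and take expectations. With theta_0 = psi_0 = 1 and psi_j the MA(infinity) weights, this gives
  gamma(k) - sum_i phi_i gamma(k-i) = c_k,
  c_k = sigma^2 * sum_{j=k..q} theta_j psi_{j-k}   (c_k = 0 for k > q),
using gamma(-m) = gamma(m).
Pure AR (q = 0): c_0 = sigma^2 = 4, c_k = 0 for k >= 1.
Equations for k = 0 and k = 1 (AR order 1):
  gamma(0) = phi_1 gamma(1) + c_0
  gamma(1) = phi_1 gamma(0) + c_1
Substituting the second into the first: gamma(0) (1 - phi_1^2) = c_0 + phi_1 c_1, so
  gamma(0) = c_0 / (1 - phi_1^2) = 4 / (1 - (-0.185)^2) = 4 / 0.965775 = 4.141751.
  gamma(1) = phi_1 gamma(0) = (-0.185)(4.141751) = -0.766224.
Therefore gamma(1) = -0.7662 (to 4 decimal places).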